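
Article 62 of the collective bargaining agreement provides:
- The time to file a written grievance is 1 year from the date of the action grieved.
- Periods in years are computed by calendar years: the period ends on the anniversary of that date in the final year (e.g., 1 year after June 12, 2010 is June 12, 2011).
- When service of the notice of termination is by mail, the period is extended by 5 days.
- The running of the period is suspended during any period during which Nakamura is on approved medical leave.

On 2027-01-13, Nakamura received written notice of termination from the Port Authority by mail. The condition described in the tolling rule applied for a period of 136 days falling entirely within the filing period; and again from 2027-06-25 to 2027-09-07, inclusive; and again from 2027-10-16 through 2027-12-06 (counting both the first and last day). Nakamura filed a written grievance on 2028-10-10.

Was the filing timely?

1 year after 2027-01-13 is January 13, 2028.
Service was by mail, adding 5 days: January 13, 2028 + 5 days = January 18, 2028.
Tolling adds 136 days: January 18, 2028 + 136 days = June 2, 2028.
From June 25, 2027 through September 7, 2027 inclusive is 75 days; tolling adds 75 days: June 2, 2028 + 75 days = August 16, 2028.
From October 16, 2027 through December 6, 2027 inclusive is 52 days; tolling adds 52 days: August 16, 2028 + 52 days = October 7, 2028.
The deadline is October 7, 2028; the filing on October 10, 2028 is after that date.

No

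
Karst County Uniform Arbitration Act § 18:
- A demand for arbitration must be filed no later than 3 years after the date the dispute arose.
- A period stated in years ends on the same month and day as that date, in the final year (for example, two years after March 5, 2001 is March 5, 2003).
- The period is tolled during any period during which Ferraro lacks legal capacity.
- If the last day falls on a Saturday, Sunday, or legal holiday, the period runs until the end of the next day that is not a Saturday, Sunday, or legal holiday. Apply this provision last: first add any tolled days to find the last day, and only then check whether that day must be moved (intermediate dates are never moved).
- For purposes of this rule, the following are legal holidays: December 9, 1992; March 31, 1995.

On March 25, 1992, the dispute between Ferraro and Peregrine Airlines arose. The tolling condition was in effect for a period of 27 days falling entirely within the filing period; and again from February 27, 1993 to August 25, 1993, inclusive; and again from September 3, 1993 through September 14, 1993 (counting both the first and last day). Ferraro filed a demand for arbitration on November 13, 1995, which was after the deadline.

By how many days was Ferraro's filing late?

14 days

3 years after March 25, 1992 is March 25, 1995.
Tolling adds 27 days: March 25, 1995 + 27 days = April 21, 1995.
From February 27, 1993 through August 25, 1993 inclusive is 180 days; tolling adds 180 days: April 21, 1995 + 180 days = October 18, 1995.
From September 3, 1993 through September 14, 1993 inclusive is 12 days; tolling adds 12 days: October 18, 1995 + 12 days = October 30, 1995.
October 30, 1995 is a Monday and not a legal holiday, so no extension applies.
The deadline is October 30, 1995; from October 30, 1995 to November 13, 1995 is 14 days.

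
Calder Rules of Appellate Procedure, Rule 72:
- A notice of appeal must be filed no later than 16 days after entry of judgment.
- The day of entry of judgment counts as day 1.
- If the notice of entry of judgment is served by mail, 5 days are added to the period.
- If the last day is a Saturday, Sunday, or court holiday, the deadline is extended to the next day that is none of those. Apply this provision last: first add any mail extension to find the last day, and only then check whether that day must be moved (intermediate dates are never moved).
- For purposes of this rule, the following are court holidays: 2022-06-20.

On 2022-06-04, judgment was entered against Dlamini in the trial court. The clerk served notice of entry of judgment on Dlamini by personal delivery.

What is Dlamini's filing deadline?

June 21, 2022

Counting 2022-06-04 as day 1, day 16 is June 19, 2022.
Service was not by mail, so no mail extension applies.
June 19, 2022 is Sunday; June 20, 2022 is a listed holiday. The next qualifying day is June 21, 2022.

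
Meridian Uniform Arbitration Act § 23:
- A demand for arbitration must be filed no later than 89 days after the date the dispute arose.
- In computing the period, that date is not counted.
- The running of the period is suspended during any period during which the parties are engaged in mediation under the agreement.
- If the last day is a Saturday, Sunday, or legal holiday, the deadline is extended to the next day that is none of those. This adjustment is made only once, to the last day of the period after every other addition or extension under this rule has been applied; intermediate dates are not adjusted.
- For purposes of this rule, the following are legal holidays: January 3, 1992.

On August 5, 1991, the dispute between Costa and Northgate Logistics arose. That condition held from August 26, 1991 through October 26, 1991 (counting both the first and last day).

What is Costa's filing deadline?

89 days after August 5, 1991 is November 2, 1991.
From August 26, 1991 through October 26, 1991 inclusive is 62 days; tolling adds 62 days: November 2, 1991 + 62 days = January 3, 1992.
January 3, 1992 is a listed holiday; January 4, 1992 is Saturday; January 5, 1992 is Sunday. The next qualifying day is January 6, 1992.

January 6, 1992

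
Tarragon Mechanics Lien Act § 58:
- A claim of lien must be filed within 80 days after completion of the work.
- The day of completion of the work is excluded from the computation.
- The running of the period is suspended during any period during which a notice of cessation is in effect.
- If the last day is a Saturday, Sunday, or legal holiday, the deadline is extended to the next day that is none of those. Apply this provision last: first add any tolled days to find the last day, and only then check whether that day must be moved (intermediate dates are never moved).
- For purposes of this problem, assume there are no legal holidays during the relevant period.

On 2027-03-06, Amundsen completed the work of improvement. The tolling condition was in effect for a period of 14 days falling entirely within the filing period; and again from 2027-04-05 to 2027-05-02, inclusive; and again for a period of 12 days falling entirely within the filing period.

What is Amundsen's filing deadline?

July 19, 2027

80 days after 2027-03-06 is May 25, 2027.
Tolling adds 14 days: May 25, 2027 + 14 days = June 8, 2027.
From April 5, 2027 through May 2, 2027 inclusive is 28 days; tolling adds 28 days: June 8, 2027 + 28 days = July 6, 2027.
Tolling adds 12 days: July 6, 2027 + 12 days = July 18, 2027.
July 18, 2027 is Sunday. The next qualifying day is July 19, 2027.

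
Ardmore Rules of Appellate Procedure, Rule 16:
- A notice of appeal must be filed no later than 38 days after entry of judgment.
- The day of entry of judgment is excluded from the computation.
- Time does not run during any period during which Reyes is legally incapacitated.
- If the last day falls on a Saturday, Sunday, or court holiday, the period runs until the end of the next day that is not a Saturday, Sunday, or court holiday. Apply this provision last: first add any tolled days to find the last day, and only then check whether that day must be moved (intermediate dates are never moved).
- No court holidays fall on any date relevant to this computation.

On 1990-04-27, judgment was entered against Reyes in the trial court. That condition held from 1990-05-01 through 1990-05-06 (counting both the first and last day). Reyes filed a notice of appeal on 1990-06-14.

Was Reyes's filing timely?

38 days after 1990-04-27 is June 4, 1990.
From May 1, 1990 through May 6, 1990 inclusive is 6 days; tolling adds 6 days: June 4, 1990 + 6 days = June 10, 1990.
June 10, 1990 is Sunday. The next qualifying day is June 11, 1990.
The deadline is June 11, 1990; the filing on June 14, 1990 is after that date.

No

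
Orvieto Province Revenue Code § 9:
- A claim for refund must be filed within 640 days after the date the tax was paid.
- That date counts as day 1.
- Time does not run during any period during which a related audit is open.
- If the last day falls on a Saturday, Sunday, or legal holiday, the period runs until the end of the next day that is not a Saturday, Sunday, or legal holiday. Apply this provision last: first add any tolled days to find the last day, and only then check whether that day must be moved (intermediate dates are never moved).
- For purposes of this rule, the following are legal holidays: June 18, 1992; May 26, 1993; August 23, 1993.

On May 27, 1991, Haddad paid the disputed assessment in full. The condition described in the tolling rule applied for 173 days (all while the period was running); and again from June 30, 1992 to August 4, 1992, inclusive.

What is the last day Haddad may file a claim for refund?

Counting May 27, 1991 as day 1, day 640 is February 24, 1993.
Tolling adds 173 days: February 24, 1993 + 173 days = August 16, 1993.
From June 30, 1992 through August 4, 1992 inclusive is 36 days; tolling adds 36 days: August 16, 1993 + 36 days = September 21, 1993.
September 21, 1993 is a Tuesday and not a legal holiday, so no extension applies.

September 21, 1993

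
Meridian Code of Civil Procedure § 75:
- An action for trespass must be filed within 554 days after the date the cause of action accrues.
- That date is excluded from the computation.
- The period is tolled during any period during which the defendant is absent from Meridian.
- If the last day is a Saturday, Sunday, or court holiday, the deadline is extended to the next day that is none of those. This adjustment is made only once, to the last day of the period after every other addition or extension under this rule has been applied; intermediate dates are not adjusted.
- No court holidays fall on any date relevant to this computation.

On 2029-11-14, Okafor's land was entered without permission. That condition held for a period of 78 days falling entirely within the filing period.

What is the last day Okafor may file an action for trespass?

August 8, 2031

554 days after 2029-11-14 is May 22, 2031.
Tolling adds 78 days: May 22, 2031 + 78 days = August 8, 2031.
August 8, 2031 is a Friday and not a court holiday, so no extension applies.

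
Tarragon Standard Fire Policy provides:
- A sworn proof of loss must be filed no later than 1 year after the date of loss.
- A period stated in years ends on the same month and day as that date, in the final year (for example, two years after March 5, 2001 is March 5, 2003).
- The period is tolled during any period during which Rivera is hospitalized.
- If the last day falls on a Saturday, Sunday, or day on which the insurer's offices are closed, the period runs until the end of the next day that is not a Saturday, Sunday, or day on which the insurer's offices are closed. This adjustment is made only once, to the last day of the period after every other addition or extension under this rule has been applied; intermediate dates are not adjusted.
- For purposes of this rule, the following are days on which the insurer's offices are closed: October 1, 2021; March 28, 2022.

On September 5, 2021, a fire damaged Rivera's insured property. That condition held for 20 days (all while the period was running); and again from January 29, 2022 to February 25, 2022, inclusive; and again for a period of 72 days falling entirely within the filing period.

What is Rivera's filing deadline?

January 3, 2023

1 year after September 5, 2021 is September 5, 2022.
Tolling adds 20 days: September 5, 2022 + 20 days = September 25, 2022.
From January 29, 2022 through February 25, 2022 inclusive is 28 days; tolling adds 28 days: September 25, 2022 + 28 days = October 23, 2022.
Tolling adds 72 days: October 23, 2022 + 72 days = January 3, 2023.
January 3, 2023 is a Tuesday and not a day on which the insurer's offices are closed, so no extension applies.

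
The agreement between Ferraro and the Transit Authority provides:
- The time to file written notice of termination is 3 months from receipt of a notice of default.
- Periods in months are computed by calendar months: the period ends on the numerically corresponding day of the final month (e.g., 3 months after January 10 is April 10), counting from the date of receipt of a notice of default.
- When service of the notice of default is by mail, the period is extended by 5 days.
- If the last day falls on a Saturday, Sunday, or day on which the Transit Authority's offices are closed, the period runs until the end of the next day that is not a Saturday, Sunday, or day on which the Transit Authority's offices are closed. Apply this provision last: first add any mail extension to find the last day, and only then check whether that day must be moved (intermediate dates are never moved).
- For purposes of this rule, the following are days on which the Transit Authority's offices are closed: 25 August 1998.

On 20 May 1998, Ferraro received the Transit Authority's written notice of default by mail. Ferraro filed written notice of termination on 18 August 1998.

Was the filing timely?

Yes

3 months after 20 May 1998 is August 20, 1998.
Service was by mail, adding 5 days: August 20, 1998 + 5 days = August 25, 1998.
August 25, 1998 is a listed holiday. The next qualifying day is August 26, 1998.
The deadline is August 26, 1998; the filing on August 18, 1998 is on or before that date.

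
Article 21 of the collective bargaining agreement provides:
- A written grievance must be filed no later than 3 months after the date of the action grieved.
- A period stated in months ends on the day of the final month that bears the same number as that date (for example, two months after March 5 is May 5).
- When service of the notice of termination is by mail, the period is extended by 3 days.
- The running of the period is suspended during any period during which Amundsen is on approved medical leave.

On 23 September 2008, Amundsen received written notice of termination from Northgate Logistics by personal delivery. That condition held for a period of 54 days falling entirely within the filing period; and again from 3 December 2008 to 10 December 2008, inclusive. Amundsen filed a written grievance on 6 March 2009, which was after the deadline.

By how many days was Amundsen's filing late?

11 days

3 months after 23 September 2008 is December 23, 2008.
Service was not by mail, so no mail extension applies.
Tolling adds 54 days: December 23, 2008 + 54 days = February 15, 2009.
From December 3, 2008 through December 10, 2008 inclusive is 8 days; tolling adds 8 days: February 15, 2009 + 8 days = February 23, 2009.
The deadline is February 23, 2009; from February 23, 2009 to March 6, 2009 is 11 days.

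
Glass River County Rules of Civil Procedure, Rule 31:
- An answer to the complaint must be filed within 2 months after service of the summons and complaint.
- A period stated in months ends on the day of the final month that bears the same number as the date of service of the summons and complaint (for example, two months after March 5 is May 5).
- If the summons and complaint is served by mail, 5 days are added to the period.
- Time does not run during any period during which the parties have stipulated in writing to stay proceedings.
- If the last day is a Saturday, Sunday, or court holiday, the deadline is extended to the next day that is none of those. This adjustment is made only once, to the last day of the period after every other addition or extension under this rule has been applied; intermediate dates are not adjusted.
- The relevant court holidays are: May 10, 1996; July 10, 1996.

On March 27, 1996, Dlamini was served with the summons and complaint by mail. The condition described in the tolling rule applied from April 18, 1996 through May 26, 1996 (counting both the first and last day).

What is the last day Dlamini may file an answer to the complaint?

2 months after March 27, 1996 is May 27, 1996.
Service was by mail, adding 5 days: May 27, 1996 + 5 days = June 1, 1996.
From April 18, 1996 through May 26, 1996 inclusive is 39 days; tolling adds 39 days: June 1, 1996 + 39 days = July 10, 1996.
July 10, 1996 is a listed holiday. The next qualifying day is July 11, 1996.

July 11, 1996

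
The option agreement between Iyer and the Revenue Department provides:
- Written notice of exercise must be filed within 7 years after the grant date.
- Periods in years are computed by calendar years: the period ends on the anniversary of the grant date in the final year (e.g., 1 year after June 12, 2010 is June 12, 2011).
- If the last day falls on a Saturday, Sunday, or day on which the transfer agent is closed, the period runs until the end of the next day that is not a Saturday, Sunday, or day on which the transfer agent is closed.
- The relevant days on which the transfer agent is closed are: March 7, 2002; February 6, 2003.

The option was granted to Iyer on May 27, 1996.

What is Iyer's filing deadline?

May 27, 2003

7 years after May 27, 1996 is May 27, 2003.
May 27, 2003 is a Tuesday and not a day on which the transfer agent is closed, so no extension applies.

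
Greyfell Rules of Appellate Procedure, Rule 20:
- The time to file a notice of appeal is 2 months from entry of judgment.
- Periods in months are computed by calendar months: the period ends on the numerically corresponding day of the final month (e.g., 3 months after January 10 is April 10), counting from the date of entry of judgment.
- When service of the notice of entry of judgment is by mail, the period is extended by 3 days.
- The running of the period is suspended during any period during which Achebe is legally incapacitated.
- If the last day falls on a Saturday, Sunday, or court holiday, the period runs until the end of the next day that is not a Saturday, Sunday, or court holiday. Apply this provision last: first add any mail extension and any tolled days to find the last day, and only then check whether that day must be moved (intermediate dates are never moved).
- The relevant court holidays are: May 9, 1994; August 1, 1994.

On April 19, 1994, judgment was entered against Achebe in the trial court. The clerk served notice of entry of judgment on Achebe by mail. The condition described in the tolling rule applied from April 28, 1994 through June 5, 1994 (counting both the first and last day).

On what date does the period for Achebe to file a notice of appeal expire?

August 2, 1994

2 months after April 19, 1994 is June 19, 1994.
Service was by mail, adding 3 days: June 19, 1994 + 3 days = June 22, 1994.
From April 28, 1994 through June 5, 1994 inclusive is 39 days; tolling adds 39 days: June 22, 1994 + 39 days = July 31, 1994.
July 31, 1994 is Sunday; August 1, 1994 is a listed holiday. The next qualifying day is August 2, 1994.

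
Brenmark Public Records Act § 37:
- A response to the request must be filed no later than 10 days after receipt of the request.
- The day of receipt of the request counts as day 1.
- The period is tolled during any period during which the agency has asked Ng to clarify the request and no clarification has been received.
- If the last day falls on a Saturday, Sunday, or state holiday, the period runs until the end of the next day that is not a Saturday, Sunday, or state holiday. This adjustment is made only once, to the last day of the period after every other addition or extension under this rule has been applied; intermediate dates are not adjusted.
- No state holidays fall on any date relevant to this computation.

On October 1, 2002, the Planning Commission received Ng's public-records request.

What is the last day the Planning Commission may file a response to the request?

October 10, 2002

Counting October 1, 2002 as day 1, day 10 is October 10, 2002.
October 10, 2002 is a Thursday and not a state holiday, so no extension applies.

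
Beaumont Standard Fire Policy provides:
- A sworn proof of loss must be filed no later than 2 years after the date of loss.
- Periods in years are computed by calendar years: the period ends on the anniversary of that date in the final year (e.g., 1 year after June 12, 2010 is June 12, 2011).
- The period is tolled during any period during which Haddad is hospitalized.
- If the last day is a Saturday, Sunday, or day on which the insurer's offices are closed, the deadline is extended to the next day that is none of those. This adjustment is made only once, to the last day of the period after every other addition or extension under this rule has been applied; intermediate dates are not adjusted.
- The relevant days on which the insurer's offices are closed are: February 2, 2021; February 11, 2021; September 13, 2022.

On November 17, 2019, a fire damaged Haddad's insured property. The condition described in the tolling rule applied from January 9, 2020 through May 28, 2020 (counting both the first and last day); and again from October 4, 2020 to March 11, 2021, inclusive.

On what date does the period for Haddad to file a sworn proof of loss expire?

2 years after November 17, 2019 is November 17, 2021.
From January 9, 2020 through May 28, 2020 inclusive is 141 days; tolling adds 141 days: November 17, 2021 + 141 days = April 7, 2022.
From October 4, 2020 through March 11, 2021 inclusive is 159 days; tolling adds 159 days: April 7, 2022 + 159 days = September 13, 2022.
September 13, 2022 is a listed holiday. The next qualifying day is September 14, 2022.

September 14, 2022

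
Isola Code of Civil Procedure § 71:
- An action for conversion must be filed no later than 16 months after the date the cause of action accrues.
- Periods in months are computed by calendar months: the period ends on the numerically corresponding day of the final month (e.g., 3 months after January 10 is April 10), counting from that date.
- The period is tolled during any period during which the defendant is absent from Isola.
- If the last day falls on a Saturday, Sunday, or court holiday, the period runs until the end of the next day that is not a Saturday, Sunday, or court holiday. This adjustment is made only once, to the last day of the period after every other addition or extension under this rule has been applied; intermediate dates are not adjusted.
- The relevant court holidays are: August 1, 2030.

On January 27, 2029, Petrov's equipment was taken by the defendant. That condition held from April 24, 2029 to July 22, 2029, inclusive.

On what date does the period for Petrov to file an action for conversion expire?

August 26, 2030

16 months after January 27, 2029 is May 27, 2030.
From April 24, 2029 through July 22, 2029 inclusive is 90 days; tolling adds 90 days: May 27, 2030 + 90 days = August 25, 2030.
August 25, 2030 is Sunday. The next qualifying day is August 26, 2030.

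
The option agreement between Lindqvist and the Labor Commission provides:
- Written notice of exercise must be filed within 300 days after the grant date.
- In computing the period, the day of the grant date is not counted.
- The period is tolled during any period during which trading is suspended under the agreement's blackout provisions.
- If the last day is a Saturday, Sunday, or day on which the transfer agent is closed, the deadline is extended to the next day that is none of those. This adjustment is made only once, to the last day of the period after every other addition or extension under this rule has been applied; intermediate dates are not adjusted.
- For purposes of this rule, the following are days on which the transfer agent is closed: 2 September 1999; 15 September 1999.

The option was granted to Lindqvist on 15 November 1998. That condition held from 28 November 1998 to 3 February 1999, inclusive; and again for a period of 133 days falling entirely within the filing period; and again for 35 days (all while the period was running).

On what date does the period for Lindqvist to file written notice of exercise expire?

May 4, 2000

300 days after 15 November 1998 is September 11, 1999.
From November 28, 1998 through February 3, 1999 inclusive is 68 days; tolling adds 68 days: September 11, 1999 + 68 days = November 18, 1999.
Tolling adds 133 days: November 18, 1999 + 133 days = March 30, 2000.
Tolling adds 35 days: March 30, 2000 + 35 days = May 4, 2000.
May 4, 2000 is a Thursday and not a day on which the transfer agent is closed, so no extension applies.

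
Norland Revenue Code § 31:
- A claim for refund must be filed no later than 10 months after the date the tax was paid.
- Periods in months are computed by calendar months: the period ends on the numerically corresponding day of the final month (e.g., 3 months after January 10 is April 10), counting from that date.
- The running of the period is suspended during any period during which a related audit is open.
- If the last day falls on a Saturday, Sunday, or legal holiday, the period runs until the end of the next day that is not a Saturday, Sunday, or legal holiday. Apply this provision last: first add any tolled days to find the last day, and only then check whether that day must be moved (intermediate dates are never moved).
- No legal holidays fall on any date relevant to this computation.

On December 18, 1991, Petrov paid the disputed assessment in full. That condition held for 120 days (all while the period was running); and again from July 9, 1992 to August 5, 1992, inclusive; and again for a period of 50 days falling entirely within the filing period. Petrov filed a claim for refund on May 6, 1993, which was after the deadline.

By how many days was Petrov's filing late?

2 days

10 months after December 18, 1991 is October 18, 1992.
Tolling adds 120 days: October 18, 1992 + 120 days = February 15, 1993.
From July 9, 1992 through August 5, 1992 inclusive is 28 days; tolling adds 28 days: February 15, 1993 + 28 days = March 15, 1993.
Tolling adds 50 days: March 15, 1993 + 50 days = May 4, 1993.
May 4, 1993 is a Tuesday and not a legal holiday, so no extension applies.
The deadline is May 4, 1993; from May 4, 1993 to May 6, 1993 is 2 days.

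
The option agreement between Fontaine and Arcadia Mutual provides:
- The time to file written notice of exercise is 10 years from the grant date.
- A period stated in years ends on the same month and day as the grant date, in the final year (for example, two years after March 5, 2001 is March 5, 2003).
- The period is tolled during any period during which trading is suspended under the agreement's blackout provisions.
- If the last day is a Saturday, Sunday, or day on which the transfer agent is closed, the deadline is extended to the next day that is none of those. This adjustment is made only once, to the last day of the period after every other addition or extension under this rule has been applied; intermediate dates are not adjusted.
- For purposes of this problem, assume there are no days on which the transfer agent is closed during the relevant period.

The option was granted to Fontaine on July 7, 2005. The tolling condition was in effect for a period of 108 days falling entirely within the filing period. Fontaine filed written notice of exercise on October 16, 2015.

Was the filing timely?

10 years after July 7, 2005 is July 7, 2015.
Tolling adds 108 days: July 7, 2015 + 108 days = October 23, 2015.
October 23, 2015 is a Friday and not a day on which the transfer agent is closed, so no extension applies.
The deadline is October 23, 2015; the filing on October 16, 2015 is on or before that date.

Yes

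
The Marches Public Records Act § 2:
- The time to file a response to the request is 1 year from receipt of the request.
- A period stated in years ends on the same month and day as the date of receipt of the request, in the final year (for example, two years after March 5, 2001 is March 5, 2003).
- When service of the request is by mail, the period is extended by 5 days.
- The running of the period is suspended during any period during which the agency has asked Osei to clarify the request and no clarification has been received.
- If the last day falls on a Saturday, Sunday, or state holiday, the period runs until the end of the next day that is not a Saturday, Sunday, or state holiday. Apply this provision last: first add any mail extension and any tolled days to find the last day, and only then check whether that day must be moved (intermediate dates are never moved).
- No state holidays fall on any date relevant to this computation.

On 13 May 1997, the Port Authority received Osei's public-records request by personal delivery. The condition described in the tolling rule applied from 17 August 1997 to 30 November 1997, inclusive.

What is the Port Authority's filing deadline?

August 27, 1998

1 year after 13 May 1997 is May 13, 1998.
Service was not by mail, so no mail extension applies.
From August 17, 1997 through November 30, 1997 inclusive is 106 days; tolling adds 106 days: May 13, 1998 + 106 days = August 27, 1998.
August 27, 1998 is a Thursday and not a state holiday, so no extension applies.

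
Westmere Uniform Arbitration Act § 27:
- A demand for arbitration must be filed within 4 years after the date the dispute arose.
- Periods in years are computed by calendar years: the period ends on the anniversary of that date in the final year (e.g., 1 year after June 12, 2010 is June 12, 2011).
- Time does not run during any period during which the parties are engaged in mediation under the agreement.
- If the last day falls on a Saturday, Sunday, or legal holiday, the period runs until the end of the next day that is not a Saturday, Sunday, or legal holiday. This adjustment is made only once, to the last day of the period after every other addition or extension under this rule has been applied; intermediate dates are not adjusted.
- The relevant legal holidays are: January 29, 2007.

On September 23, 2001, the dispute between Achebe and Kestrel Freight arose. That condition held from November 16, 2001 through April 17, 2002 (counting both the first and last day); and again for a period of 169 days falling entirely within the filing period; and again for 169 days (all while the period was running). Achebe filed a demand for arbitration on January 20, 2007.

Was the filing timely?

Yes

4 years after September 23, 2001 is September 23, 2005.
From November 16, 2001 through April 17, 2002 inclusive is 153 days; tolling adds 153 days: September 23, 2005 + 153 days = February 23, 2006.
Tolling adds 169 days: February 23, 2006 + 169 days = August 11, 2006.
Tolling adds 169 days: August 11, 2006 + 169 days = January 27, 2007.
January 27, 2007 is Saturday; January 28, 2007 is Sunday; January 29, 2007 is a listed holiday. The next qualifying day is January 30, 2007.
The deadline is January 30, 2007; the filing on January 20, 2007 is on or before that date.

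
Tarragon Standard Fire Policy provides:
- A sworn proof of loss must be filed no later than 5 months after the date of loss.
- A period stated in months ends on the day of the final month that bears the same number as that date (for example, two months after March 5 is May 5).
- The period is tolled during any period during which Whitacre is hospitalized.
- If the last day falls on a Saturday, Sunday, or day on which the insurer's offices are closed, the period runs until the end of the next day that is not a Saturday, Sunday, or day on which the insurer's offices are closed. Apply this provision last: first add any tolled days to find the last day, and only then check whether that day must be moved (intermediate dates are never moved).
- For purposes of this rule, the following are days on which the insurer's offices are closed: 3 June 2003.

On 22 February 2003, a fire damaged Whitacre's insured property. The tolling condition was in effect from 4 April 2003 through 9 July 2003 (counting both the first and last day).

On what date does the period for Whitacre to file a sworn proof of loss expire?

5 months after 22 February 2003 is July 22, 2003.
From April 4, 2003 through July 9, 2003 inclusive is 97 days; tolling adds 97 days: July 22, 2003 + 97 days = October 27, 2003.
October 27, 2003 is a Monday and not a day on which the insurer's offices are closed, so no extension applies.

October 27, 2003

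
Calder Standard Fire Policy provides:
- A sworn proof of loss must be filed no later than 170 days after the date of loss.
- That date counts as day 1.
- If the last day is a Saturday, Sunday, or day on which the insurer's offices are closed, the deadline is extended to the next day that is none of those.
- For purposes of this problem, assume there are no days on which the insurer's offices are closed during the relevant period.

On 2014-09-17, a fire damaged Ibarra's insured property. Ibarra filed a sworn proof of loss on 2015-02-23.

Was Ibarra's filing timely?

Counting 2014-09-17 as day 1, day 170 is March 5, 2015.
March 5, 2015 is a Thursday and not a day on which the insurer's offices are closed, so no extension applies.
The deadline is March 5, 2015; the filing on February 23, 2015 is on or before that date.

Yes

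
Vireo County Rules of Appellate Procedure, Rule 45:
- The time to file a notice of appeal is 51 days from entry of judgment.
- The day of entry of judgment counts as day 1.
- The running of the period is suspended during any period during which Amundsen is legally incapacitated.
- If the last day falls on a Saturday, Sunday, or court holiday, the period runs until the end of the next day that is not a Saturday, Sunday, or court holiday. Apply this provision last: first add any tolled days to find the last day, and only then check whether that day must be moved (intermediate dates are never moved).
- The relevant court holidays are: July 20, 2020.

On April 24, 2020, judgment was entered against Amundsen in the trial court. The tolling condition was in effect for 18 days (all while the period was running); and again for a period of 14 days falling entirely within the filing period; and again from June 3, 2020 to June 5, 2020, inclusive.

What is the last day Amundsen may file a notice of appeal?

July 21, 2020

Counting April 24, 2020 as day 1, day 51 is June 13, 2020.
Tolling adds 18 days: June 13, 2020 + 18 days = July 1, 2020.
Tolling adds 14 days: July 1, 2020 + 14 days = July 15, 2020.
From June 3, 2020 through June 5, 2020 inclusive is 3 days; tolling adds 3 days: July 15, 2020 + 3 days = July 18, 2020.
July 18, 2020 is Saturday; July 19, 2020 is Sunday; July 20, 2020 is a listed holiday. The next qualifying day is July 21, 2020.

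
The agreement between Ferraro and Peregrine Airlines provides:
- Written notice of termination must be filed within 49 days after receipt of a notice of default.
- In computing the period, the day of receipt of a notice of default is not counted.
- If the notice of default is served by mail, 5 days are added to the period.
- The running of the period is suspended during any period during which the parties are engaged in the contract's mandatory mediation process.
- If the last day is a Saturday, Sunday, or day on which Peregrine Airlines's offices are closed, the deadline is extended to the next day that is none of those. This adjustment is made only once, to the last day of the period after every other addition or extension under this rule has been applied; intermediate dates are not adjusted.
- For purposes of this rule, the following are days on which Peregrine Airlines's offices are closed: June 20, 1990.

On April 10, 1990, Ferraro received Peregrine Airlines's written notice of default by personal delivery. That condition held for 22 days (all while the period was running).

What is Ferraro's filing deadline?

June 21, 1990

49 days after April 10, 1990 is May 29, 1990.
Service was not by mail, so no mail extension applies.
Tolling adds 22 days: May 29, 1990 + 22 days = June 20, 1990.
June 20, 1990 is a listed holiday. The next qualifying day is June 21, 1990.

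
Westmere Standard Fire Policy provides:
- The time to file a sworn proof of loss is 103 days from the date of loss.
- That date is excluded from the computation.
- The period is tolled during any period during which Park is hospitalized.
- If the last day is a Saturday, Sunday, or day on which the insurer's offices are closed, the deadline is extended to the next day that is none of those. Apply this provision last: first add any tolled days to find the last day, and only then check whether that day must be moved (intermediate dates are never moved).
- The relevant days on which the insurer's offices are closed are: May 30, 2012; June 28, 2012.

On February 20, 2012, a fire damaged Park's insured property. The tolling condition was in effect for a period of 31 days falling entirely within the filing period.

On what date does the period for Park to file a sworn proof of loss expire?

103 days after February 20, 2012 is June 2, 2012.
Tolling adds 31 days: June 2, 2012 + 31 days = July 3, 2012.
July 3, 2012 is a Tuesday and not a day on which the insurer's offices are closed, so no extension applies.

July 3, 2012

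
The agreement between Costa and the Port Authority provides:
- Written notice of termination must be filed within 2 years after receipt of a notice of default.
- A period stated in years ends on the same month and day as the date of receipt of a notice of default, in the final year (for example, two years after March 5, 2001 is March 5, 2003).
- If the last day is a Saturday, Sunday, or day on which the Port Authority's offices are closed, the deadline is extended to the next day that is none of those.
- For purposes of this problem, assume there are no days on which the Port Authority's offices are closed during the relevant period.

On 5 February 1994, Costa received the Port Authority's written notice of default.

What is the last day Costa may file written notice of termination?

February 5, 1996

2 years after 5 February 1994 is February 5, 1996.
February 5, 1996 is a Monday and not a day on which the Port Authority's offices are closed, so no extension applies.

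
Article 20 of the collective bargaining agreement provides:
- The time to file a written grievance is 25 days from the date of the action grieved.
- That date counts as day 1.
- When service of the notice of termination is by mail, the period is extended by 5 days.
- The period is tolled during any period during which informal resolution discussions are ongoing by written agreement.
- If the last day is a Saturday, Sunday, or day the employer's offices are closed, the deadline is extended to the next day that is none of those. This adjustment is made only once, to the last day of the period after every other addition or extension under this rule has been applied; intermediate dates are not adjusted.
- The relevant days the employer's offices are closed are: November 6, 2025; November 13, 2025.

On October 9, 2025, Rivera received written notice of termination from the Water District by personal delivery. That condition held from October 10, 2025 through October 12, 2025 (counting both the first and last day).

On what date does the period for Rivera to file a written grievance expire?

November 5, 2025

Counting October 9, 2025 as day 1, day 25 is November 2, 2025.
Service was not by mail, so no mail extension applies.
From October 10, 2025 through October 12, 2025 inclusive is 3 days; tolling adds 3 days: November 2, 2025 + 3 days = November 5, 2025.
November 5, 2025 is a Wednesday and not a day the employer's offices are closed, so no extension applies.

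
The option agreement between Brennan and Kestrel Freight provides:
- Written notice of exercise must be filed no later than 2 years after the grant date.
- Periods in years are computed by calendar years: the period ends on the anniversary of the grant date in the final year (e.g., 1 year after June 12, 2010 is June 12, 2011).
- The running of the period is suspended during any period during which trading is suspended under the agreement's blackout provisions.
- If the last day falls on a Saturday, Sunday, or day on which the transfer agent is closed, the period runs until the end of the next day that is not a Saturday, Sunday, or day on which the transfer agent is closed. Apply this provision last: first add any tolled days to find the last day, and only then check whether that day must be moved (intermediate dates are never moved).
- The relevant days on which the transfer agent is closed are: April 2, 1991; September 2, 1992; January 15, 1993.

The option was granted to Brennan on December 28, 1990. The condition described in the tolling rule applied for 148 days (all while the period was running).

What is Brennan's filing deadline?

2 years after December 28, 1990 is December 28, 1992.
Tolling adds 148 days: December 28, 1992 + 148 days = May 25, 1993.
May 25, 1993 is a Tuesday and not a day on which the transfer agent is closed, so no extension applies.

May 25, 1993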